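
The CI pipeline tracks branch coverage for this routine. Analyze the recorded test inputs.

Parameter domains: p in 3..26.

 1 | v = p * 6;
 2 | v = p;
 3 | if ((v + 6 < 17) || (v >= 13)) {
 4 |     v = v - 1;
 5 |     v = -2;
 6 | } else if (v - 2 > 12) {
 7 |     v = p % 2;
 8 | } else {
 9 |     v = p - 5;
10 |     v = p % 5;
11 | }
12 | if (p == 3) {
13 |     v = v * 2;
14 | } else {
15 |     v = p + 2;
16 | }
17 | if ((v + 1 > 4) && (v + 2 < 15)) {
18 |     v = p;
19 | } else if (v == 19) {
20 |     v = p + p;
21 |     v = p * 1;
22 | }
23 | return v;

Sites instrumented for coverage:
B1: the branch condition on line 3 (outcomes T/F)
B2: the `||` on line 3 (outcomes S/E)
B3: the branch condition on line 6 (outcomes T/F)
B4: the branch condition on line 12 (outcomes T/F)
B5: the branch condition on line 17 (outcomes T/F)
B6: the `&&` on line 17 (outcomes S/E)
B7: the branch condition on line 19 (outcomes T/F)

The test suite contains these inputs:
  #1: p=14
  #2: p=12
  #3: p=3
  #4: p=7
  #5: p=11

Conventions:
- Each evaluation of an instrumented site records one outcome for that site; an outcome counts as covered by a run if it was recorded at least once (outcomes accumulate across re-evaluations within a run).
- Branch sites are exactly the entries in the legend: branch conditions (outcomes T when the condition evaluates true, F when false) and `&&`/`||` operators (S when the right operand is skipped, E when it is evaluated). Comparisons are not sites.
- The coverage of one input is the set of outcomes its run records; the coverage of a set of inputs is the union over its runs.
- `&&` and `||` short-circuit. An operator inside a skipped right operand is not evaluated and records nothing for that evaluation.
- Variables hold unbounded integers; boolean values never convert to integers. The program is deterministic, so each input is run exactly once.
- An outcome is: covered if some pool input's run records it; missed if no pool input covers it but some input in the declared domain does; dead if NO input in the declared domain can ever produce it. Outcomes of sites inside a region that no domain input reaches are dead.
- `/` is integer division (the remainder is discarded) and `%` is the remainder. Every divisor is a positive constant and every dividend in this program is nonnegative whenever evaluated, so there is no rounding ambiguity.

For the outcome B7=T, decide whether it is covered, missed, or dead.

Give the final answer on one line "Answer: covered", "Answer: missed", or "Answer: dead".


no pool input records B7=T
but domain input (p=17) does record it -> reachable, so missed
Answer: missed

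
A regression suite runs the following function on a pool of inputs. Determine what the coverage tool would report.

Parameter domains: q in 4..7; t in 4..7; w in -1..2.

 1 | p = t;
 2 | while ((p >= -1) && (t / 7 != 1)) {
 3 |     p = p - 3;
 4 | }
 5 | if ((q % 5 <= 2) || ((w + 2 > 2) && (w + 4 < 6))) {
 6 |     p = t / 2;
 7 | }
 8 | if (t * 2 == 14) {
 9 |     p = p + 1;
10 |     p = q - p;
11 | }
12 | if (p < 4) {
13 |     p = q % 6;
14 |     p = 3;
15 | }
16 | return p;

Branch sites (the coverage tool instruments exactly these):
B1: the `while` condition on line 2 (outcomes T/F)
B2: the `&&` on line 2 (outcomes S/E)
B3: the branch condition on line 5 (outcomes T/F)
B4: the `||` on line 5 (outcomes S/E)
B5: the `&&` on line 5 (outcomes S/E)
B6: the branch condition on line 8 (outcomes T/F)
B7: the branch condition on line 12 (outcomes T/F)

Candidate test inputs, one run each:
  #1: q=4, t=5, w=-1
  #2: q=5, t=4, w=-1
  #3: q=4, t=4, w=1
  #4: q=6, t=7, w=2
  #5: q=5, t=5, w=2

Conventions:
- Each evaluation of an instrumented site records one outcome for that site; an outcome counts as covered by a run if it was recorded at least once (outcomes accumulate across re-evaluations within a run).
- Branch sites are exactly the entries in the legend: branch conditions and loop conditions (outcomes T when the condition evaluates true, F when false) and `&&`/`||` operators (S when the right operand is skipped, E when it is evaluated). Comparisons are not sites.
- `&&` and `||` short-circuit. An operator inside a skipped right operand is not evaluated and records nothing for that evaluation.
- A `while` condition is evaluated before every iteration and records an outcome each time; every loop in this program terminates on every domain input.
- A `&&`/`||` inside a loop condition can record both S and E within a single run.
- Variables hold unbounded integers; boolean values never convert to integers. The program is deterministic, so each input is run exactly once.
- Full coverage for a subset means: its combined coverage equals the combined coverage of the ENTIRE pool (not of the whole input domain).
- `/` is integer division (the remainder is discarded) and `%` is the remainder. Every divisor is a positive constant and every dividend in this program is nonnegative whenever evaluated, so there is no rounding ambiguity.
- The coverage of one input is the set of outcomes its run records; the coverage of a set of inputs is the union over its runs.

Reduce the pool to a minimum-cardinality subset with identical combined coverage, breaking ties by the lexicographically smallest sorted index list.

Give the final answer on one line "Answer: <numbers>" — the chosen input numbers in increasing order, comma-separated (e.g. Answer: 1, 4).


input #1, q=4, t=5, w=-1: outcomes B1=T, B1=F, B2=S, B2=E, B3=F, B4=E, B5=S, B6=F, B7=T
input #2, q=5, t=4, w=-1: outcomes B1=T, B1=F, B2=S, B2=E, B3=T, B4=S, B6=F, B7=T
input #3, q=4, t=4, w=1: outcomes B1=T, B1=F, B2=S, B2=E, B3=T, B4=E, B5=E, B6=F, B7=T
input #4, q=6, t=7, w=2: outcomes B1=F, B2=E, B3=T, B4=S, B6=T, B7=T
input #5, q=5, t=5, w=2: outcomes B1=T, B1=F, B2=S, B2=E, B3=T, B4=S, B6=F, B7=T
union over all inputs: B1=T, B1=F, B2=S, B2=E, B3=T, B3=F, B4=S, B4=E, B5=S, B5=E, B6=T, B6=F, B7=T (13 outcomes)
no size-1 subset reaches all 13 outcomes (best union: 9/13)
no size-2 subset reaches all 13 outcomes (best union: 12/13)
inputs {1, 3, 4} (size 3) cover everything; no size-3 subset with a lexicographically smaller index list covers all 13
Answer: 1, 3, 4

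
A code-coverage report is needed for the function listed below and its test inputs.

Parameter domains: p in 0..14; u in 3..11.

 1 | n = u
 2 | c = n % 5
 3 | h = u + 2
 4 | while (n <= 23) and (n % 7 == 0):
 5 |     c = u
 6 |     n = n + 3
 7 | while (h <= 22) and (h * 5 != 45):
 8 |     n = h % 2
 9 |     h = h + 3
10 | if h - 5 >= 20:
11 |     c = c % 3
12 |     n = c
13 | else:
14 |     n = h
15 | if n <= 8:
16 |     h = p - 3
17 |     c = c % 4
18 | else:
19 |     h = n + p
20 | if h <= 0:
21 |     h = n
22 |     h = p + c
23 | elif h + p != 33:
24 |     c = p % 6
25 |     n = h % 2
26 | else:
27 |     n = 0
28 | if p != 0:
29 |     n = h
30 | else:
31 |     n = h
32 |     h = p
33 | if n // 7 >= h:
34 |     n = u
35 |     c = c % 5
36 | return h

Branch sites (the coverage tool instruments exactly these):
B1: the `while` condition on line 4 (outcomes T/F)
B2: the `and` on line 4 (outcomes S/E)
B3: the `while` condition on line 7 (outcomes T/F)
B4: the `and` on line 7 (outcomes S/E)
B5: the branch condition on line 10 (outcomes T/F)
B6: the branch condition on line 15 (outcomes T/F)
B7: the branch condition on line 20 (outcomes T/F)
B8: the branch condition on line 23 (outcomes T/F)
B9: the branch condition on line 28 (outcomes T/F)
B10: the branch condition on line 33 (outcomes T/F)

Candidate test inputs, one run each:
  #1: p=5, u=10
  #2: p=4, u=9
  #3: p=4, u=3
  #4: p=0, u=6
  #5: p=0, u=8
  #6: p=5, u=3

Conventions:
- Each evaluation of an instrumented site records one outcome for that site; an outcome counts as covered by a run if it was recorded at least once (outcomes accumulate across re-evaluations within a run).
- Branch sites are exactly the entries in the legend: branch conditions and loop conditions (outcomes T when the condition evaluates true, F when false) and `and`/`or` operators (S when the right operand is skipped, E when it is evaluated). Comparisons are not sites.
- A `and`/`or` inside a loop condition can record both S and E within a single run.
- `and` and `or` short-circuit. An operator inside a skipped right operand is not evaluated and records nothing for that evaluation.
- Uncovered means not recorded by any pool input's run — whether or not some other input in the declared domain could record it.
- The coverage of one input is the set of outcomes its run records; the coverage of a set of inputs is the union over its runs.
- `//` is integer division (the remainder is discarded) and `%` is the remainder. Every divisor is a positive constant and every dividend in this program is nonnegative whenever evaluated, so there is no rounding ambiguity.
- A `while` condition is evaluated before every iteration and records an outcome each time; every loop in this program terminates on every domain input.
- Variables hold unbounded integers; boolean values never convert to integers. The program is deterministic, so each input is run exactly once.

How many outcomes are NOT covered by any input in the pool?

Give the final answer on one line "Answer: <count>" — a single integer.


input #1, p=5, u=10: events B2->E, B1->F, B4->E, B3->T, B4->E, B3->T, B4->E, B3->T, B4->E, B3->T, B4->S, B3->F, B5->F, B6->F, ...; outcomes B1=F, B2=E, B3=T, B3=F, B4=S, B4=E, B5=F, B6=F, B7=F, B8=T, B9=T, B10=F
input #2, p=4, u=9: events B2->E, B1->F, B4->E, B3->T, B4->E, B3->T, B4->E, B3->T, B4->E, B3->T, B4->S, B3->F, B5->F, B6->F, ...; outcomes B1=F, B2=E, B3=T, B3=F, B4=S, B4=E, B5=F, B6=F, B7=F, B8=T, B9=T, B10=F
input #3, p=4, u=3: events B2->E, B1->F, B4->E, B3->T, B4->E, B3->T, B4->E, B3->T, B4->E, B3->T, B4->E, B3->T, B4->E, B3->T, ...; outcomes B1=F, B2=E, B3=T, B3=F, B4=S, B4=E, B5=F, B6=F, B7=F, B8=T, B9=T, B10=F
input #4, p=0, u=6: events B2->E, B1->F, B4->E, B3->T, B4->E, B3->T, B4->E, B3->T, B4->E, B3->T, B4->E, B3->T, B4->S, B3->F, ...; outcomes B1=F, B2=E, B3=T, B3=F, B4=S, B4=E, B5=F, B6=F, B7=F, B8=T, B9=F, B10=T
input #5, p=0, u=8: events B2->E, B1->F, B4->E, B3->T, B4->E, B3->T, B4->E, B3->T, B4->E, B3->T, B4->E, B3->T, B4->S, B3->F, ...; outcomes B1=F, B2=E, B3=T, B3=F, B4=S, B4=E, B5=T, B6=T, B7=T, B9=F, B10=T
input #6, p=5, u=3: events B2->E, B1->F, B4->E, B3->T, B4->E, B3->T, B4->E, B3->T, B4->E, B3->T, B4->E, B3->T, B4->E, B3->T, ...; outcomes B1=F, B2=E, B3=T, B3=F, B4=S, B4=E, B5=F, B6=F, B7=F, B8=F, B9=T, B10=F
union over the pool: B1=F, B2=E, B3=T, B3=F, B4=S, B4=E, B5=T, B5=F, B6=T, B6=F, B7=T, B7=F, B8=T, B8=F, B9=T, B9=F, B10=T, B10=F
uncovered (2 of 20): B1=T, B2=S
Answer: 2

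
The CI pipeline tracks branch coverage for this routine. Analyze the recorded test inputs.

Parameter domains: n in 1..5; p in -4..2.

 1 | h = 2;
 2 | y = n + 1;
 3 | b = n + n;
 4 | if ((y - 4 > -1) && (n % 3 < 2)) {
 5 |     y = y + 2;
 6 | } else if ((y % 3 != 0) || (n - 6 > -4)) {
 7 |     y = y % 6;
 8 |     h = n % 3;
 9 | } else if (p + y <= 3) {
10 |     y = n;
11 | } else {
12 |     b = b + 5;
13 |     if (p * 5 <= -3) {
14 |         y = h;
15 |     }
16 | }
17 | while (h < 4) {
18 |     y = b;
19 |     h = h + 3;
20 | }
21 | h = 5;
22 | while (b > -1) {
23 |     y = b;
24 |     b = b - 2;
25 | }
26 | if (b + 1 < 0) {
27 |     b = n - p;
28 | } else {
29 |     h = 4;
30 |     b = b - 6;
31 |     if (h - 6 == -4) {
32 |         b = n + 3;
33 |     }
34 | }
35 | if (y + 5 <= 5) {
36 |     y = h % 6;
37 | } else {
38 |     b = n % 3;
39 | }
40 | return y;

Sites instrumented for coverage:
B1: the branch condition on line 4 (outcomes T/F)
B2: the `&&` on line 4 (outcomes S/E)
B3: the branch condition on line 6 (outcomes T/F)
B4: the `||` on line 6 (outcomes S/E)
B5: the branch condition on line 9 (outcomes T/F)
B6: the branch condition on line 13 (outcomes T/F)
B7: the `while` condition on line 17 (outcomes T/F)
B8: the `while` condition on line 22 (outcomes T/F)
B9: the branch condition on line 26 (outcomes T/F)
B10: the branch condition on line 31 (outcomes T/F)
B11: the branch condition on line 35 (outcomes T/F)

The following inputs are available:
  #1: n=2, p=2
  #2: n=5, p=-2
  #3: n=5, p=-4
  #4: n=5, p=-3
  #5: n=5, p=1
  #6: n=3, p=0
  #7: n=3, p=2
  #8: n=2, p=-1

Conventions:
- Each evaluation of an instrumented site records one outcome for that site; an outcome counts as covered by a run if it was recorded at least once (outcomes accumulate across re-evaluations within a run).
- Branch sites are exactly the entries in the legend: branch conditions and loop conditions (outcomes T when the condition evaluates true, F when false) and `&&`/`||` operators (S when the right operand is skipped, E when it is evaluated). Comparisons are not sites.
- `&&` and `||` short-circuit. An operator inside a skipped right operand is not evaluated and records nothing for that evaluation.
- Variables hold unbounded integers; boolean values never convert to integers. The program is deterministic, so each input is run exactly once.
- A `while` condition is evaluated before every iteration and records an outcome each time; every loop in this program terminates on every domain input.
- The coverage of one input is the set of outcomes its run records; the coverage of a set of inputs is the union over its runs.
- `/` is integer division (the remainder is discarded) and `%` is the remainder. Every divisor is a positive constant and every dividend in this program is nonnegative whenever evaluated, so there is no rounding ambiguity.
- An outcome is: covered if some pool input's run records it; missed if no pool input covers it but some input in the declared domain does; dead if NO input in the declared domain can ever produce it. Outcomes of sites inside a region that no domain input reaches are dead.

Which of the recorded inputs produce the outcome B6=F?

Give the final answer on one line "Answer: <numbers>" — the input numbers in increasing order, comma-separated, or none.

input #1 (n=2, p=2): covers B6=F
input #2 (n=5, p=-2): misses B6=F
input #3 (n=5, p=-4): misses B6=F
input #4 (n=5, p=-3): misses B6=F
input #5 (n=5, p=1): misses B6=F
input #6 (n=3, p=0): misses B6=F
input #7 (n=3, p=2): misses B6=F
input #8 (n=2, p=-1): misses B6=F

Answer: 1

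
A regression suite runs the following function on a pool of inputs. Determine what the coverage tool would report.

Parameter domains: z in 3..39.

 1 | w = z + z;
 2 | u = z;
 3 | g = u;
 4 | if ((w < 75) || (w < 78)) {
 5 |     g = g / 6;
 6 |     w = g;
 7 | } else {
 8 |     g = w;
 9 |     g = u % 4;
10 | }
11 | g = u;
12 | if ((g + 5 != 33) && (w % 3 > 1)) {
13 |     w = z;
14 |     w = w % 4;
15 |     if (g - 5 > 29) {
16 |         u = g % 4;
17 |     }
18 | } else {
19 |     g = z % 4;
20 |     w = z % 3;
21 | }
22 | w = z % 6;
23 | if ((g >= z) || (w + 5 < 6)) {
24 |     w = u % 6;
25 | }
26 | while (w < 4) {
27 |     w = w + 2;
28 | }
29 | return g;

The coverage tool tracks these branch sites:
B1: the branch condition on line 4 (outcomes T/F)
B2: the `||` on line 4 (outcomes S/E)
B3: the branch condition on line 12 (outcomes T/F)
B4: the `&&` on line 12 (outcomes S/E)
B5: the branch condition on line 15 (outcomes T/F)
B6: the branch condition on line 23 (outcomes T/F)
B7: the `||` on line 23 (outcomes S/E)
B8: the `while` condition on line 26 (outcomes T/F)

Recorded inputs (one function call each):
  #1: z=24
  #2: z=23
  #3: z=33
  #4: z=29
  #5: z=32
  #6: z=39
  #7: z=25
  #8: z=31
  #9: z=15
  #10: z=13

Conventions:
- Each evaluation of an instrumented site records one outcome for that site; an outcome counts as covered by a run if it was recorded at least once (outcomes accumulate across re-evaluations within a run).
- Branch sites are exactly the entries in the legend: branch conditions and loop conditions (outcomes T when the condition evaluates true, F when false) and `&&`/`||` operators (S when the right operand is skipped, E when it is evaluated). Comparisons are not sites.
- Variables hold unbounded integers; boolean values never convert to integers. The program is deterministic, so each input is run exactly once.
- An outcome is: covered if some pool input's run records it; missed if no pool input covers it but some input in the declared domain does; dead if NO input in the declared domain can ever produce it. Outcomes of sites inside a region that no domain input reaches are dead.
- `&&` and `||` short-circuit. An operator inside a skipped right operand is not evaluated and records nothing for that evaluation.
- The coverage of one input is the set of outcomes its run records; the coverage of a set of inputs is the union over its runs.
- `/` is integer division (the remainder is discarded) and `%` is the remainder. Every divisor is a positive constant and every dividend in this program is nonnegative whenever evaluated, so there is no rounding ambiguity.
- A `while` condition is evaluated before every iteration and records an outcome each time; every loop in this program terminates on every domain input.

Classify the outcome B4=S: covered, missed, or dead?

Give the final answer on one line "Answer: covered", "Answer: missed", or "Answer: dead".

no pool input records B4=S
but domain input (z=28) does record it -> reachable, so missed

Answer: missed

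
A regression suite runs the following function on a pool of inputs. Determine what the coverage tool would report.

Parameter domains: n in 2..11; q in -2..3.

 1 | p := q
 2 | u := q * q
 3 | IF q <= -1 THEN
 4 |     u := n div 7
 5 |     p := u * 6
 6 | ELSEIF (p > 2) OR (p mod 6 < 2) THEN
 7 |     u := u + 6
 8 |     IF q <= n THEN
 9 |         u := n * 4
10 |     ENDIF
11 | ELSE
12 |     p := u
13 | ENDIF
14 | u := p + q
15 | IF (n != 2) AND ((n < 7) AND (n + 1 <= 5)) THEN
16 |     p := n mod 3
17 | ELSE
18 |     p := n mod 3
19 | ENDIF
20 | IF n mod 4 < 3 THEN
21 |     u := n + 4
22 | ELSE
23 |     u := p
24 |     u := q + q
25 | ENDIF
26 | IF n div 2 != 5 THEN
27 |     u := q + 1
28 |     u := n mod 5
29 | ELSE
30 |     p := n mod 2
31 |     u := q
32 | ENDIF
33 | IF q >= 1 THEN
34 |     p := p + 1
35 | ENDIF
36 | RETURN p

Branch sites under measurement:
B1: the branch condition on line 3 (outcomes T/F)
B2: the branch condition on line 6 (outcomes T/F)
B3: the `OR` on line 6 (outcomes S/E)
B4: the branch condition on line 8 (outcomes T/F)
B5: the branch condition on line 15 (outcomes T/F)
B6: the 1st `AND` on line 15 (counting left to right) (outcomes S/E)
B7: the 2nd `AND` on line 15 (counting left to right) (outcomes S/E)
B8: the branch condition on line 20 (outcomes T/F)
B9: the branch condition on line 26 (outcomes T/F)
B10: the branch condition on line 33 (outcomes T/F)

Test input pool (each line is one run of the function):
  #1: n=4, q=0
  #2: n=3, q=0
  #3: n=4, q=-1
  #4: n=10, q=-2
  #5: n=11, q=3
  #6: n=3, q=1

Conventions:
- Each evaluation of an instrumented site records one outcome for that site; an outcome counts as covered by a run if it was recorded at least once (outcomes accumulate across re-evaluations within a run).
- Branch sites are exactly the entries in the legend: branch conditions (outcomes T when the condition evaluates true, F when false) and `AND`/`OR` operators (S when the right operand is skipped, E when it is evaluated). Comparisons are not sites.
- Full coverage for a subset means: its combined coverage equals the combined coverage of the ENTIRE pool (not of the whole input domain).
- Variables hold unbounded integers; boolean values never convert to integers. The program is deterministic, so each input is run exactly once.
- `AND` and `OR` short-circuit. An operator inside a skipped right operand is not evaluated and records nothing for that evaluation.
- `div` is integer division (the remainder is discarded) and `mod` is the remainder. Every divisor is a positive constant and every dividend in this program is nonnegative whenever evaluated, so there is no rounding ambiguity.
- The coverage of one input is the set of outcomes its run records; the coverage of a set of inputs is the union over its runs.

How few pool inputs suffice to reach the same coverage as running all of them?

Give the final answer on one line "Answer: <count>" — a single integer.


#1 (n=4, q=0) -> B1->F, B3->E, B2->T, B4->T, B6->E, B7->E, B5->T, B8->T, B9->T, B10->F; covered: B1=F, B2=T, B3=E, B4=T, B5=T, B6=E, B7=E, B8=T, B9=T, B10=F
#2 (n=3, q=0) -> B1->F, B3->E, B2->T, B4->T, B6->E, B7->E, B5->T, B8->F, B9->T, B10->F; covered: B1=F, B2=T, B3=E, B4=T, B5=T, B6=E, B7=E, B8=F, B9=T, B10=F
#3 (n=4, q=-1) -> B1->T, B6->E, B7->E, B5->T, B8->T, B9->T, B10->F; covered: B1=T, B5=T, B6=E, B7=E, B8=T, B9=T, B10=F
#4 (n=10, q=-2) -> B1->T, B6->E, B7->S, B5->F, B8->T, B9->F, B10->F; covered: B1=T, B5=F, B6=E, B7=S, B8=T, B9=F, B10=F
#5 (n=11, q=3) -> B1->F, B3->S, B2->T, B4->T, B6->E, B7->S, B5->F, B8->F, B9->F, B10->T; covered: B1=F, B2=T, B3=S, B4=T, B5=F, B6=E, B7=S, B8=F, B9=F, B10=T
#6 (n=3, q=1) -> B1->F, B3->E, B2->T, B4->T, B6->E, B7->E, B5->T, B8->F, B9->T, B10->T; covered: B1=F, B2=T, B3=E, B4=T, B5=T, B6=E, B7=E, B8=F, B9=T, B10=T
the full pool covers 17 outcomes: B1=T, B1=F, B2=T, B3=S, B3=E, B4=T, B5=T, B5=F, B6=E, B7=S, B7=E, B8=T, B8=F, B9=T, B9=F, B10=T, B10=F
size 1 is not enough: best union over all size-1 subsets is 10/17
size 2 is not enough: best union over all size-2 subsets is 16/17
at size 3, {1, 3, 5} reaches all 17 outcomes; every lexicographically earlier size-3 subset fails
Answer: 3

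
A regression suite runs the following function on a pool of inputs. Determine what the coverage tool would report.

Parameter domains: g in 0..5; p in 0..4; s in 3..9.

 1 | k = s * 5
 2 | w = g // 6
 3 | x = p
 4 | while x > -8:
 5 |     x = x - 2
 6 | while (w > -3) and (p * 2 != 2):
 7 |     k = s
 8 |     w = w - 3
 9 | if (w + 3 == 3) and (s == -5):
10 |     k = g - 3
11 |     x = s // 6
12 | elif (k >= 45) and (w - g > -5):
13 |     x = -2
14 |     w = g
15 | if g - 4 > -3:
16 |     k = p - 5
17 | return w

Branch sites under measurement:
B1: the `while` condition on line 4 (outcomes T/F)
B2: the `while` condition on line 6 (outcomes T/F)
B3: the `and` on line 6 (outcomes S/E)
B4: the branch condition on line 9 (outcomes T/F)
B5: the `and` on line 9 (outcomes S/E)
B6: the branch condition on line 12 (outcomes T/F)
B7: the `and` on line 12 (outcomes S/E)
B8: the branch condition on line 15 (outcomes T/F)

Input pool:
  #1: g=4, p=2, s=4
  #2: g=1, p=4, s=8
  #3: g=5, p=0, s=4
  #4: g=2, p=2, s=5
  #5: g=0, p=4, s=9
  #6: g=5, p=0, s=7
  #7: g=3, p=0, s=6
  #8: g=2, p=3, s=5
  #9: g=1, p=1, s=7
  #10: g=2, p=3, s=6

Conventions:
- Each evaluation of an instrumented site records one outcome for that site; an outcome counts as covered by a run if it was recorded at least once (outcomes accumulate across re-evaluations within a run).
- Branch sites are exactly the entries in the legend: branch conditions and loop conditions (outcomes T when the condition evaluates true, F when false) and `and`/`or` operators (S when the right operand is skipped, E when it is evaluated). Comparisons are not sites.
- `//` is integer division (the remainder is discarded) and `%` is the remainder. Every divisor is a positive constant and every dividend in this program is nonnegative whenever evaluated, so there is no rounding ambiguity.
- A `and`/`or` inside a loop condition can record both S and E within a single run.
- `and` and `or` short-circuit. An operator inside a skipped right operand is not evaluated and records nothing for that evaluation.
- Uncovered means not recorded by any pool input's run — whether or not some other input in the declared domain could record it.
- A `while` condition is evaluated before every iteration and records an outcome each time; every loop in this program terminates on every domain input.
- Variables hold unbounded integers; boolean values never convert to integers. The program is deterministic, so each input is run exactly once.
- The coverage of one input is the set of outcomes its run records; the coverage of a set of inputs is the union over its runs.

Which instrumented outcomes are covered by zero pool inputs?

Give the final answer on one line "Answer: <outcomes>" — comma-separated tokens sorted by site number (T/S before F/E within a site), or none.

test 1 (g=4, p=2, s=4) fires B1->T, B1->T, B1->T, B1->T, B1->T, B1->F, B3->E, B2->T, B3->S, B2->F, B5->S, B4->F, B7->S, B6->F, ...; hits B1=T, B1=F, B2=T, B2=F, B3=S, B3=E, B4=F, B5=S, B6=F, B7=S, B8=T
test 2 (g=1, p=4, s=8) fires B1->T, B1->T, B1->T, B1->T, B1->T, B1->T, B1->F, B3->E, B2->T, B3->S, B2->F, B5->S, B4->F, B7->S, ...; hits B1=T, B1=F, B2=T, B2=F, B3=S, B3=E, B4=F, B5=S, B6=F, B7=S, B8=F
test 3 (g=5, p=0, s=4) fires B1->T, B1->T, B1->T, B1->T, B1->F, B3->E, B2->T, B3->S, B2->F, B5->S, B4->F, B7->S, B6->F, B8->T; hits B1=T, B1=F, B2=T, B2=F, B3=S, B3=E, B4=F, B5=S, B6=F, B7=S, B8=T
test 4 (g=2, p=2, s=5) fires B1->T, B1->T, B1->T, B1->T, B1->T, B1->F, B3->E, B2->T, B3->S, B2->F, B5->S, B4->F, B7->S, B6->F, ...; hits B1=T, B1=F, B2=T, B2=F, B3=S, B3=E, B4=F, B5=S, B6=F, B7=S, B8=T
test 5 (g=0, p=4, s=9) fires B1->T, B1->T, B1->T, B1->T, B1->T, B1->T, B1->F, B3->E, B2->T, B3->S, B2->F, B5->S, B4->F, B7->S, ...; hits B1=T, B1=F, B2=T, B2=F, B3=S, B3=E, B4=F, B5=S, B6=F, B7=S, B8=F
test 6 (g=5, p=0, s=7) fires B1->T, B1->T, B1->T, B1->T, B1->F, B3->E, B2->T, B3->S, B2->F, B5->S, B4->F, B7->S, B6->F, B8->T; hits B1=T, B1=F, B2=T, B2=F, B3=S, B3=E, B4=F, B5=S, B6=F, B7=S, B8=T
test 7 (g=3, p=0, s=6) fires B1->T, B1->T, B1->T, B1->T, B1->F, B3->E, B2->T, B3->S, B2->F, B5->S, B4->F, B7->S, B6->F, B8->T; hits B1=T, B1=F, B2=T, B2=F, B3=S, B3=E, B4=F, B5=S, B6=F, B7=S, B8=T
test 8 (g=2, p=3, s=5) fires B1->T, B1->T, B1->T, B1->T, B1->T, B1->T, B1->F, B3->E, B2->T, B3->S, B2->F, B5->S, B4->F, B7->S, ...; hits B1=T, B1=F, B2=T, B2=F, B3=S, B3=E, B4=F, B5=S, B6=F, B7=S, B8=T
test 9 (g=1, p=1, s=7) fires B1->T, B1->T, B1->T, B1->T, B1->T, B1->F, B3->E, B2->F, B5->E, B4->F, B7->S, B6->F, B8->F; hits B1=T, B1=F, B2=F, B3=E, B4=F, B5=E, B6=F, B7=S, B8=F
test 10 (g=2, p=3, s=6) fires B1->T, B1->T, B1->T, B1->T, B1->T, B1->T, B1->F, B3->E, B2->T, B3->S, B2->F, B5->S, B4->F, B7->S, ...; hits B1=T, B1=F, B2=T, B2=F, B3=S, B3=E, B4=F, B5=S, B6=F, B7=S, B8=T
union over the pool: B1=T, B1=F, B2=T, B2=F, B3=S, B3=E, B4=F, B5=S, B5=E, B6=F, B7=S, B8=T, B8=F
uncovered (3 of 16): B4=T, B6=T, B7=E

Answer: B4=T, B6=T, B7=E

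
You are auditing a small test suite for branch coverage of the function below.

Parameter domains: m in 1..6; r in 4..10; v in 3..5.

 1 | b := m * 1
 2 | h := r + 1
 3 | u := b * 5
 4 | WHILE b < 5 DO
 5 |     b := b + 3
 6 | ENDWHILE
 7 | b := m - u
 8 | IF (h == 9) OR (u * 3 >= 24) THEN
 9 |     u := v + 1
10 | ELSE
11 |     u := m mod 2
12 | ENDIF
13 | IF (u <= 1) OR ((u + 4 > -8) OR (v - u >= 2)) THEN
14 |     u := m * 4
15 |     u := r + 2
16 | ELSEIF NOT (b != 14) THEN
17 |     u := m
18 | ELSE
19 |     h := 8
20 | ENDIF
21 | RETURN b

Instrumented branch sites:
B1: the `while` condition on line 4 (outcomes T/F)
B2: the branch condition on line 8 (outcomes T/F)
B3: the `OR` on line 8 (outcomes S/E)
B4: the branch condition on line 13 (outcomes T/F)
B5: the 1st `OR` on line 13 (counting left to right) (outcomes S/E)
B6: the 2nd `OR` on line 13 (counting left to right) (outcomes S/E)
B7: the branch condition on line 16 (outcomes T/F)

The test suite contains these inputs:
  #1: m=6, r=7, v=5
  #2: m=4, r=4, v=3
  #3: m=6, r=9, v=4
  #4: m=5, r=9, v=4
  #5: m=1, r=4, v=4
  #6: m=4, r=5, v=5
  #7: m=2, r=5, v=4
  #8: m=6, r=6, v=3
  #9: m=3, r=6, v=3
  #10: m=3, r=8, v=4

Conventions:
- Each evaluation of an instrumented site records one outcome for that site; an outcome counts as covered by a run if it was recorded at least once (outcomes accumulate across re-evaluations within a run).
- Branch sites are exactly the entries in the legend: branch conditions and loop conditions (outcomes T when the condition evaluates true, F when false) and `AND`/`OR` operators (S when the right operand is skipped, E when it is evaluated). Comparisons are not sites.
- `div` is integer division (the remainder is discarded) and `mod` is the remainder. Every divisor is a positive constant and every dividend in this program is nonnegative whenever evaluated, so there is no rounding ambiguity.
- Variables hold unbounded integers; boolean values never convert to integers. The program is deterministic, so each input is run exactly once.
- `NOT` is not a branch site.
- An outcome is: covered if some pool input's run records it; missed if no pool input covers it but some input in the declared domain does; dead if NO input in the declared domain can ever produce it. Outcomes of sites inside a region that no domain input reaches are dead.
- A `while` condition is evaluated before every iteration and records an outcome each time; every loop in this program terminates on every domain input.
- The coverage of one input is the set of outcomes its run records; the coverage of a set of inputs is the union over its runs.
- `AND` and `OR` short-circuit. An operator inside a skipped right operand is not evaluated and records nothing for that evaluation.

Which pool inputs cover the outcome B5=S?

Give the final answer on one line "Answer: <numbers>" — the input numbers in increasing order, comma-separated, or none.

input #1 (m=6, r=7, v=5): does not record B5=S
input #2 (m=4, r=4, v=3): does not record B5=S
input #3 (m=6, r=9, v=4): does not record B5=S
input #4 (m=5, r=9, v=4): does not record B5=S
input #5 (m=1, r=4, v=4): records B5=S
input #6 (m=4, r=5, v=5): does not record B5=S
input #7 (m=2, r=5, v=4): does not record B5=S
input #8 (m=6, r=6, v=3): does not record B5=S
input #9 (m=3, r=6, v=3): does not record B5=S
input #10 (m=3, r=8, v=4): does not record B5=S

Answer: 5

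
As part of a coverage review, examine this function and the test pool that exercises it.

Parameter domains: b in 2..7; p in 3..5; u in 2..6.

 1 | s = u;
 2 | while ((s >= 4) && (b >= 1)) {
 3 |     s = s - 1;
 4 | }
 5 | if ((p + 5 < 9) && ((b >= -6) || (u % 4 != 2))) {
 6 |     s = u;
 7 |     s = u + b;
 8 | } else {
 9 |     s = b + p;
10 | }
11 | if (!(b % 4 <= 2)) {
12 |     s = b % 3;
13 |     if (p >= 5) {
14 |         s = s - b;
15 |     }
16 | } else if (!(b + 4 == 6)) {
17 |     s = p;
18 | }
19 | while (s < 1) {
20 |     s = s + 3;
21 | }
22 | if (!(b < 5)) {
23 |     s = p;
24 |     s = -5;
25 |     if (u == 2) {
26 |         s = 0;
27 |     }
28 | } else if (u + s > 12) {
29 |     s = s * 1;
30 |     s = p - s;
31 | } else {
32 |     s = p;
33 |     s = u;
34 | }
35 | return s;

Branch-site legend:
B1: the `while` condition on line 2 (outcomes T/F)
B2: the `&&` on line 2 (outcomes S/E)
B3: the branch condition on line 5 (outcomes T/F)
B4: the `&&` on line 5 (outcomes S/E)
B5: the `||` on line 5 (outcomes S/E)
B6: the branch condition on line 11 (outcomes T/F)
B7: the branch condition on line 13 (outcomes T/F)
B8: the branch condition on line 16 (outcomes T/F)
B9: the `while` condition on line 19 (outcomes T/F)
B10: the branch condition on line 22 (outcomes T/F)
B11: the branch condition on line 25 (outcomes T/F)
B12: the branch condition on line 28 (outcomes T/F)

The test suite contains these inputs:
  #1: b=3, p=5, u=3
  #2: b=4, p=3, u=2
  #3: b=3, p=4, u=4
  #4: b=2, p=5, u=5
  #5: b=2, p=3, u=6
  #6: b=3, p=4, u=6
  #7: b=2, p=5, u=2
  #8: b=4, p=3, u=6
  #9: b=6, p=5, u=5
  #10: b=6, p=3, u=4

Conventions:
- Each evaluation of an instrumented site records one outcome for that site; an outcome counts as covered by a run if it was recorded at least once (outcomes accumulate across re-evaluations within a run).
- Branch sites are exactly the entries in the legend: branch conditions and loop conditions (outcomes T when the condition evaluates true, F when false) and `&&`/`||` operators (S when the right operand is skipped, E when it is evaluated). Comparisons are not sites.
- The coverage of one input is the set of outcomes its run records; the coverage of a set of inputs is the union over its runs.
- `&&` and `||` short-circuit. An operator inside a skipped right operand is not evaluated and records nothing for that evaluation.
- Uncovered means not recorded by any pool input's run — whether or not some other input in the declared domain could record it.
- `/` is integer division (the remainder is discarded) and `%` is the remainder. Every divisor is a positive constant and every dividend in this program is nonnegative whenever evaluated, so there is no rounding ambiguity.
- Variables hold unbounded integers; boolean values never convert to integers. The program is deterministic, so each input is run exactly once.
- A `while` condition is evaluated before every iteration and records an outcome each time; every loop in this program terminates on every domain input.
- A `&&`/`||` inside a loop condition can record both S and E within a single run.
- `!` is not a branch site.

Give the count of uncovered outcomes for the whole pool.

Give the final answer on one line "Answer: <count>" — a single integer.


input #1, b=3, p=5, u=3: events B2->S, B1->F, B4->S, B3->F, B6->T, B7->T, B9->T, B9->T, B9->F, B10->F, B12->F; outcomes B1=F, B2=S, B3=F, B4=S, B6=T, B7=T, B9=T, B9=F, B10=F, B12=F
input #2, b=4, p=3, u=2: events B2->S, B1->F, B4->E, B5->S, B3->T, B6->F, B8->T, B9->F, B10->F, B12->F; outcomes B1=F, B2=S, B3=T, B4=E, B5=S, B6=F, B8=T, B9=F, B10=F, B12=F
input #3, b=3, p=4, u=4: events B2->E, B1->T, B2->S, B1->F, B4->S, B3->F, B6->T, B7->F, B9->T, B9->F, B10->F, B12->F; outcomes B1=T, B1=F, B2=S, B2=E, B3=F, B4=S, B6=T, B7=F, B9=T, B9=F, B10=F, B12=F
input #4, b=2, p=5, u=5: events B2->E, B1->T, B2->E, B1->T, B2->S, B1->F, B4->S, B3->F, B6->F, B8->F, B9->F, B10->F, B12->F; outcomes B1=T, B1=F, B2=S, B2=E, B3=F, B4=S, B6=F, B8=F, B9=F, B10=F, B12=F
input #5, b=2, p=3, u=6: events B2->E, B1->T, B2->E, B1->T, B2->E, B1->T, B2->S, B1->F, B4->E, B5->S, B3->T, B6->F, B8->F, B9->F, ...; outcomes B1=T, B1=F, B2=S, B2=E, B3=T, B4=E, B5=S, B6=F, B8=F, B9=F, B10=F, B12=T
input #6, b=3, p=4, u=6: events B2->E, B1->T, B2->E, B1->T, B2->E, B1->T, B2->S, B1->F, B4->S, B3->F, B6->T, B7->F, B9->T, B9->F, ...; outcomes B1=T, B1=F, B2=S, B2=E, B3=F, B4=S, B6=T, B7=F, B9=T, B9=F, B10=F, B12=F
input #7, b=2, p=5, u=2: events B2->S, B1->F, B4->S, B3->F, B6->F, B8->F, B9->F, B10->F, B12->F; outcomes B1=F, B2=S, B3=F, B4=S, B6=F, B8=F, B9=F, B10=F, B12=F
input #8, b=4, p=3, u=6: events B2->E, B1->T, B2->E, B1->T, B2->E, B1->T, B2->S, B1->F, B4->E, B5->S, B3->T, B6->F, B8->T, B9->F, ...; outcomes B1=T, B1=F, B2=S, B2=E, B3=T, B4=E, B5=S, B6=F, B8=T, B9=F, B10=F, B12=F
input #9, b=6, p=5, u=5: events B2->E, B1->T, B2->E, B1->T, B2->S, B1->F, B4->S, B3->F, B6->F, B8->T, B9->F, B10->T, B11->F; outcomes B1=T, B1=F, B2=S, B2=E, B3=F, B4=S, B6=F, B8=T, B9=F, B10=T, B11=F
input #10, b=6, p=3, u=4: events B2->E, B1->T, B2->S, B1->F, B4->E, B5->S, B3->T, B6->F, B8->T, B9->F, B10->T, B11->F; outcomes B1=T, B1=F, B2=S, B2=E, B3=T, B4=E, B5=S, B6=F, B8=T, B9=F, B10=T, B11=F
union over the pool: B1=T, B1=F, B2=S, B2=E, B3=T, B3=F, B4=S, B4=E, B5=S, B6=T, B6=F, B7=T, B7=F, B8=T, B8=F, B9=T, B9=F, B10=T, B10=F, B11=F, B12=T, B12=F
uncovered (2 of 24): B5=E, B11=T
Answer: 2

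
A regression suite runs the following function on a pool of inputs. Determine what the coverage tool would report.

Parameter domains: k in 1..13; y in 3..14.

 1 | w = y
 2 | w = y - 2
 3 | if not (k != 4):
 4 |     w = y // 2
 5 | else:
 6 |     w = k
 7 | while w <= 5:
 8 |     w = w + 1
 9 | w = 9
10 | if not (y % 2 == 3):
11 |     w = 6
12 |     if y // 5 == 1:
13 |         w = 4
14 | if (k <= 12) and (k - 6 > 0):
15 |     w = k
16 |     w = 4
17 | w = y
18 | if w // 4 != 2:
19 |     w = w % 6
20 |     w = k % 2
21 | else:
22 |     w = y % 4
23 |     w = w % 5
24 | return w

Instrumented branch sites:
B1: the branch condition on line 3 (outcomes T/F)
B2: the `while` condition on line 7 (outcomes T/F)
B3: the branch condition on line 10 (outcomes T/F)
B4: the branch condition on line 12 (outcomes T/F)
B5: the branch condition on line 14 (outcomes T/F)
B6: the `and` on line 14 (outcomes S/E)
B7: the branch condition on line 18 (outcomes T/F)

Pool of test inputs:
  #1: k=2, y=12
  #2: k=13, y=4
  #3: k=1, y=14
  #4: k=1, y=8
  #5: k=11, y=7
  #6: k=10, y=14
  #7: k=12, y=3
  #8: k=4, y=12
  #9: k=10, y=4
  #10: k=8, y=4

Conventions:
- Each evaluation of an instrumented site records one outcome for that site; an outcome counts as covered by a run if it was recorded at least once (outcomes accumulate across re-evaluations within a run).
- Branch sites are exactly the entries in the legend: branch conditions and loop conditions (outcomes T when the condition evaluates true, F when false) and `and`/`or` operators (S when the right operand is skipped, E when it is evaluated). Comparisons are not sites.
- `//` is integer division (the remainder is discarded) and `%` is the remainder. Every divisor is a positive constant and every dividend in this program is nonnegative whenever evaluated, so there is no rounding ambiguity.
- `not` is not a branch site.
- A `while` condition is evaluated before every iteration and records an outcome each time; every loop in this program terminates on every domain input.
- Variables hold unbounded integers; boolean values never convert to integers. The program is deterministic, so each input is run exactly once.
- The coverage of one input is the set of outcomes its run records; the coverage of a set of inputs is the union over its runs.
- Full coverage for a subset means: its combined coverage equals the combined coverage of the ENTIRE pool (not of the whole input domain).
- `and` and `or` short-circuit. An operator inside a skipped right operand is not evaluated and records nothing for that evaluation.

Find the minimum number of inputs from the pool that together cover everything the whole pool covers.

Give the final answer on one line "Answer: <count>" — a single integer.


test 1 (k=2, y=12) fires B1->F, B2->T, B2->T, B2->T, B2->T, B2->F, B3->T, B4->F, B6->E, B5->F, B7->T; hits B1=F, B2=T, B2=F, B3=T, B4=F, B5=F, B6=E, B7=T
test 2 (k=13, y=4) fires B1->F, B2->F, B3->T, B4->F, B6->S, B5->F, B7->T; hits B1=F, B2=F, B3=T, B4=F, B5=F, B6=S, B7=T
test 3 (k=1, y=14) fires B1->F, B2->T, B2->T, B2->T, B2->T, B2->T, B2->F, B3->T, B4->F, B6->E, B5->F, B7->T; hits B1=F, B2=T, B2=F, B3=T, B4=F, B5=F, B6=E, B7=T
test 4 (k=1, y=8) fires B1->F, B2->T, B2->T, B2->T, B2->T, B2->T, B2->F, B3->T, B4->T, B6->E, B5->F, B7->F; hits B1=F, B2=T, B2=F, B3=T, B4=T, B5=F, B6=E, B7=F
test 5 (k=11, y=7) fires B1->F, B2->F, B3->T, B4->T, B6->E, B5->T, B7->T; hits B1=F, B2=F, B3=T, B4=T, B5=T, B6=E, B7=T
test 6 (k=10, y=14) fires B1->F, B2->F, B3->T, B4->F, B6->E, B5->T, B7->T; hits B1=F, B2=F, B3=T, B4=F, B5=T, B6=E, B7=T
test 7 (k=12, y=3) fires B1->F, B2->F, B3->T, B4->F, B6->E, B5->T, B7->T; hits B1=F, B2=F, B3=T, B4=F, B5=T, B6=E, B7=T
test 8 (k=4, y=12) fires B1->T, B2->F, B3->T, B4->F, B6->E, B5->F, B7->T; hits B1=T, B2=F, B3=T, B4=F, B5=F, B6=E, B7=T
test 9 (k=10, y=4) fires B1->F, B2->F, B3->T, B4->F, B6->E, B5->T, B7->T; hits B1=F, B2=F, B3=T, B4=F, B5=T, B6=E, B7=T
test 10 (k=8, y=4) fires B1->F, B2->F, B3->T, B4->F, B6->E, B5->T, B7->T; hits B1=F, B2=F, B3=T, B4=F, B5=T, B6=E, B7=T
pool-wide coverage (13 outcomes): B1=T, B1=F, B2=T, B2=F, B3=T, B4=T, B4=F, B5=T, B5=F, B6=S, B6=E, B7=T, B7=F
every size-1 subset falls short of the 13 outcomes (best: 8/13)
every size-2 subset falls short of the 13 outcomes (best: 11/13)
every size-3 subset falls short of the 13 outcomes (best: 12/13)
size 4: inputs {2, 4, 5, 8} cover all 13 outcomes, and no lexicographically smaller subset of this size does
Answer: 4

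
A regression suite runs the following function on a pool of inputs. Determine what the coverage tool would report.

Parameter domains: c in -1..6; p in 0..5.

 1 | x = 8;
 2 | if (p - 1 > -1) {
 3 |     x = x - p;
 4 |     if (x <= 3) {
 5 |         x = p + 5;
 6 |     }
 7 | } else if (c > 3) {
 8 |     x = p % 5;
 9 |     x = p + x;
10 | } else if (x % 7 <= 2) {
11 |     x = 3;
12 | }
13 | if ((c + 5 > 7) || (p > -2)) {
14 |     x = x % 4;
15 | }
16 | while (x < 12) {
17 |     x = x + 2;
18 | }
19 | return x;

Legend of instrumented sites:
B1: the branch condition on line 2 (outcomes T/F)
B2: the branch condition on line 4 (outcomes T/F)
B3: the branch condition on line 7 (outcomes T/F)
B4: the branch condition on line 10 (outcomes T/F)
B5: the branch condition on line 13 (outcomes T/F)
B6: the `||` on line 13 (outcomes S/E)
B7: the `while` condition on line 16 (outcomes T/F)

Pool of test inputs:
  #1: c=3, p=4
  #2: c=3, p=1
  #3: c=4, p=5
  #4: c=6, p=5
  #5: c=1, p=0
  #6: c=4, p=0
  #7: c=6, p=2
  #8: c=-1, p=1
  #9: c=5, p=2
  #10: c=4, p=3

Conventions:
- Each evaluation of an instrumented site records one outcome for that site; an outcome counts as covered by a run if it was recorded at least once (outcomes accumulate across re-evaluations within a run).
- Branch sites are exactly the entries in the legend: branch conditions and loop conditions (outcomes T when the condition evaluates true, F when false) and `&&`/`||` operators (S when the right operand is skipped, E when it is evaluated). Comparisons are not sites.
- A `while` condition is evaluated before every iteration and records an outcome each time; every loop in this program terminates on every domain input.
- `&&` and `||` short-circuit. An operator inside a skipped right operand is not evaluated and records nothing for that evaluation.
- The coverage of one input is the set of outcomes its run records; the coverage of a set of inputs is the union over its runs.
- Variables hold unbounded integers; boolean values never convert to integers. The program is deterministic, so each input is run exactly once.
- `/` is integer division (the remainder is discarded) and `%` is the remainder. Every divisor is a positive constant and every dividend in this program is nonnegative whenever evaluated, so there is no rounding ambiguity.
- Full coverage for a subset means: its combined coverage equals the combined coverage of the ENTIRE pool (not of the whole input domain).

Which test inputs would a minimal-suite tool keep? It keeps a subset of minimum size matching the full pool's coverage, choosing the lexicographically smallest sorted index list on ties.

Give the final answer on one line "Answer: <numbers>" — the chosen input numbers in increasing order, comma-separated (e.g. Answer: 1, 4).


run #1 (c=3, p=4) runs B1->T, B2->F, B6->S, B5->T, B7->T, B7->T, B7->T, B7->T, B7->T, B7->T, B7->F; records B1=T, B2=F, B5=T, B6=S, B7=T, B7=F
run #2 (c=3, p=1) runs B1->T, B2->F, B6->S, B5->T, B7->T, B7->T, B7->T, B7->T, B7->T, B7->F; records B1=T, B2=F, B5=T, B6=S, B7=T, B7=F
run #3 (c=4, p=5) runs B1->T, B2->T, B6->S, B5->T, B7->T, B7->T, B7->T, B7->T, B7->T, B7->F; records B1=T, B2=T, B5=T, B6=S, B7=T, B7=F
run #4 (c=6, p=5) runs B1->T, B2->T, B6->S, B5->T, B7->T, B7->T, B7->T, B7->T, B7->T, B7->F; records B1=T, B2=T, B5=T, B6=S, B7=T, B7=F
run #5 (c=1, p=0) runs B1->F, B3->F, B4->T, B6->E, B5->T, B7->T, B7->T, B7->T, B7->T, B7->T, B7->F; records B1=F, B3=F, B4=T, B5=T, B6=E, B7=T, B7=F
run #6 (c=4, p=0) runs B1->F, B3->T, B6->S, B5->T, B7->T, B7->T, B7->T, B7->T, B7->T, B7->T, B7->F; records B1=F, B3=T, B5=T, B6=S, B7=T, B7=F
run #7 (c=6, p=2) runs B1->T, B2->F, B6->S, B5->T, B7->T, B7->T, B7->T, B7->T, B7->T, B7->F; records B1=T, B2=F, B5=T, B6=S, B7=T, B7=F
run #8 (c=-1, p=1) runs B1->T, B2->F, B6->E, B5->T, B7->T, B7->T, B7->T, B7->T, B7->T, B7->F; records B1=T, B2=F, B5=T, B6=E, B7=T, B7=F
run #9 (c=5, p=2) runs B1->T, B2->F, B6->S, B5->T, B7->T, B7->T, B7->T, B7->T, B7->T, B7->F; records B1=T, B2=F, B5=T, B6=S, B7=T, B7=F
run #10 (c=4, p=3) runs B1->T, B2->F, B6->S, B5->T, B7->T, B7->T, B7->T, B7->T, B7->T, B7->T, B7->F; records B1=T, B2=F, B5=T, B6=S, B7=T, B7=F
together the pool reaches 12 outcomes: B1=T, B1=F, B2=T, B2=F, B3=T, B3=F, B4=T, B5=T, B6=S, B6=E, B7=T, B7=F
checked all size-1 subsets: none covers 12 outcomes (max 7/12)
checked all size-2 subsets: none covers 12 outcomes (max 10/12)
checked all size-3 subsets: none covers 12 outcomes (max 11/12)
the canonical winner is {1, 3, 5, 6}: size 4, full 12-outcome coverage, earliest index list among size-4 covers
Answer: 1, 3, 5, 6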